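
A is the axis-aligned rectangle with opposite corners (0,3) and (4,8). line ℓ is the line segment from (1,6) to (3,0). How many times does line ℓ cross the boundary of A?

The segment meets the boundary at (2,3).

1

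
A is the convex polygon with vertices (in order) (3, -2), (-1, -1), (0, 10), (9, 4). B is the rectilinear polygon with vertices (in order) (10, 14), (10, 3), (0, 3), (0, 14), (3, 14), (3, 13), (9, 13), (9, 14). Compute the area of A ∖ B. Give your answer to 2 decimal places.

32.00

|A| = 67.5, |A∩B| = 35.5.
|A ∖ B| = |A| − |A∩B| = 67.5 − 35.5 = 32.00.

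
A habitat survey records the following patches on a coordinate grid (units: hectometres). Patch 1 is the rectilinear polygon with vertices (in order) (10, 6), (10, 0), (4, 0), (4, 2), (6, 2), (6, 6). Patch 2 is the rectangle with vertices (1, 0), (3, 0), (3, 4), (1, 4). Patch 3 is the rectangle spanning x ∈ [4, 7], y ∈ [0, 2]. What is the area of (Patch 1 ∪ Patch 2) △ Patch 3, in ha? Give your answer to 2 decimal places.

30.00

|Patch 1 ∪ Patch 2| = 36.
|(Patch 1 ∪ Patch 2) ∩ Patch 3| = 6.
|(Patch 1 ∪ Patch 2) △ Patch 3| = 36 + 6 − 12 = 30.00.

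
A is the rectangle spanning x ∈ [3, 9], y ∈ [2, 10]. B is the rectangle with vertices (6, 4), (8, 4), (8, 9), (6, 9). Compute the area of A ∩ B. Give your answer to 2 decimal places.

10.00

|A∩B|: x∈[6,8], y∈[4,9] → 2·5 = 10.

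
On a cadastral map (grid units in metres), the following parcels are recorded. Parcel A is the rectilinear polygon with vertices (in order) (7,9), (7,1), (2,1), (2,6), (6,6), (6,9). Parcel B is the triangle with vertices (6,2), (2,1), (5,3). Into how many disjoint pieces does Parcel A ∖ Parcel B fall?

1

Parcel A ∖ Parcel B is a single connected region.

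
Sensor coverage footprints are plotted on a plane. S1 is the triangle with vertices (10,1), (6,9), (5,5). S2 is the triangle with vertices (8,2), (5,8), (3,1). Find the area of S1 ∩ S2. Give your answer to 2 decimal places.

3.00

The intersection is the polygon with vertices (5,5), (5.5,7), (7.5,3).
By the shoelace formula its area is 3.00.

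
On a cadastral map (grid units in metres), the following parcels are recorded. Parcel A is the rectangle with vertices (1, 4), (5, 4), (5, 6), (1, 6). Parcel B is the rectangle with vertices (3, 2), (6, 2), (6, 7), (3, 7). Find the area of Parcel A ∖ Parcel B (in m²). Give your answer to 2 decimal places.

4.00

|Parcel A∩Parcel B|: x∈[3,5], y∈[4,6] → 2·2 = 4.
|Parcel A| = 8.
|Parcel A ∖ Parcel B| = |Parcel A| − |Parcel A∩Parcel B| = 8 − 4 = 4.00.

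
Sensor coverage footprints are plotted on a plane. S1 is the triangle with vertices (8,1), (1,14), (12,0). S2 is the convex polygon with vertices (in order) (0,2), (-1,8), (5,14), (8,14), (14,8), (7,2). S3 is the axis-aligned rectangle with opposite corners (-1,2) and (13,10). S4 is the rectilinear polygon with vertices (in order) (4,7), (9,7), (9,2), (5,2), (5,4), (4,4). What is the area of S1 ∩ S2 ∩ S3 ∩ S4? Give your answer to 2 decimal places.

8.79

The intersection is the polygon with vertices (7.316,2.271), (4.769,7), (6.5,7), (9,3.818), (9,3.714).
By the shoelace formula its area is 8.79.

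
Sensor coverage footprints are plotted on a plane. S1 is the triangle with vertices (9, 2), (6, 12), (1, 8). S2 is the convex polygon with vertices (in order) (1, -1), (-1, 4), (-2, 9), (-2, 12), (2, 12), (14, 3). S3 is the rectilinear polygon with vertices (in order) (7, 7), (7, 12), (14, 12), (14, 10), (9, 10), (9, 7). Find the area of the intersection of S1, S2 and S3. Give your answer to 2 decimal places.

The intersection is the polygon with vertices (7.161,8.129), (7.5,7), (7,7), (7,8.25).
By the shoelace formula its area is 0.38.

0.38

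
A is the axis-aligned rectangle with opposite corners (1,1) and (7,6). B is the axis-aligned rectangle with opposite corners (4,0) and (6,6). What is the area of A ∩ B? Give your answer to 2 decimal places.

10.00

|A∩B|: x∈[4,6], y∈[1,6] → 2·5 = 10.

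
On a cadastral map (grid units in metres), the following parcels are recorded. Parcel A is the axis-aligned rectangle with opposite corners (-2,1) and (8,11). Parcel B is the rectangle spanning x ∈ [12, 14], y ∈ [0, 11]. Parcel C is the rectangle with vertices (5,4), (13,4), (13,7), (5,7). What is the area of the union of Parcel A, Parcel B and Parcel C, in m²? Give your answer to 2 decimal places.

134.00

By inclusion–exclusion:
Individual areas: |Parcel A| = 100, |Parcel B| = 22, |Parcel C| = 24.
|Parcel A∩Parcel B| = 0 (no overlap).
|Parcel A∩Parcel C|: x∈[5,8], y∈[4,7] → 3·3 = 9.
|Parcel B∩Parcel C|: x∈[12,13], y∈[4,7] → 1·3 = 3.
|Parcel A∩Parcel B∩Parcel C| = 0.
|Parcel A ∪ Parcel B ∪ Parcel C| = 146 − 12 + 0 = 134.00.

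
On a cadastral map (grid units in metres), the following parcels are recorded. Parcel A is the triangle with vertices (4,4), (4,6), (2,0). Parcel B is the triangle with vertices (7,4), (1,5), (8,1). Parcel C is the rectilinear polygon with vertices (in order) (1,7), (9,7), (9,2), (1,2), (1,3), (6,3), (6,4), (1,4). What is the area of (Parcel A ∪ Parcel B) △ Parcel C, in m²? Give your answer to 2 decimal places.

|Parcel A ∪ Parcel B| = 9.923.
|(Parcel A ∪ Parcel B) ∩ Parcel C| = 6.1886.
|(Parcel A ∪ Parcel B) △ Parcel C| = 9.923 + 35 − 12.3772 = 32.55.

32.55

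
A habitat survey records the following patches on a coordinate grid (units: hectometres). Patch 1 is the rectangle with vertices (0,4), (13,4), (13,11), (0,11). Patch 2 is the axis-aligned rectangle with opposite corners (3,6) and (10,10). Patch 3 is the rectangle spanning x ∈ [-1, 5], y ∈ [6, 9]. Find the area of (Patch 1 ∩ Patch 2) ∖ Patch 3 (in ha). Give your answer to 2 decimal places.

22.00

|Patch 1 ∩ Patch 2| = 28.
|(Patch 1 ∩ Patch 2) ∩ Patch 3| = 6.
|(Patch 1 ∩ Patch 2) ∖ Patch 3| = 28 − 6 = 22.00.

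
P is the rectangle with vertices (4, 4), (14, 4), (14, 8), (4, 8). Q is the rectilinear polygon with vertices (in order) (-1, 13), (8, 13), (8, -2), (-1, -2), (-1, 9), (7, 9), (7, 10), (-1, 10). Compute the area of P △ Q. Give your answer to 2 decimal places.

|P| = 40, |Q| = 127, |P∩Q| = 16.
|P △ Q| = |P| + |Q| − 2·|P∩Q| = 40 + 127 − 32 = 135.00.

135.00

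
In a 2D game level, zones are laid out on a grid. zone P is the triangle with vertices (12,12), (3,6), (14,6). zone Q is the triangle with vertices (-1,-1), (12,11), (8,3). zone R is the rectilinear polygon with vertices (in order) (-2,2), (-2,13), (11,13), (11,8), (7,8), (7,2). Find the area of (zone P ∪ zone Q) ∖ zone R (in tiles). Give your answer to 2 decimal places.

30.39

|zone P ∪ zone Q| = 53.7083.
|(zone P ∪ zone Q) ∩ zone R| = 23.3194.
|(zone P ∪ zone Q) ∖ zone R| = 53.7083 − 23.3194 = 30.39.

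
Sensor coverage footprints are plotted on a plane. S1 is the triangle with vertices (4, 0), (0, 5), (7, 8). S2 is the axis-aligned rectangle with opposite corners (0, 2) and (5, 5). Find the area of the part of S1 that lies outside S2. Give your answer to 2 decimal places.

|S1| = 23.5, |S1∩S2| = 11.3167.
|S1 ∖ S2| = |S1| − |S1∩S2| = 23.5 − 11.3167 = 12.18.

12.18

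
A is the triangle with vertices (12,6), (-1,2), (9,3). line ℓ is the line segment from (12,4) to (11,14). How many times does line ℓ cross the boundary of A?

2

The segment meets the boundary at (11.806,5.94), (11.818,5.818).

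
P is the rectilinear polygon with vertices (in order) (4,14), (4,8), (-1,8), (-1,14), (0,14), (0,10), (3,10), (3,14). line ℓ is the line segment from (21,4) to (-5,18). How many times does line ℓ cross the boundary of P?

The segment meets the boundary at (3,13.692), (4,13.154).

2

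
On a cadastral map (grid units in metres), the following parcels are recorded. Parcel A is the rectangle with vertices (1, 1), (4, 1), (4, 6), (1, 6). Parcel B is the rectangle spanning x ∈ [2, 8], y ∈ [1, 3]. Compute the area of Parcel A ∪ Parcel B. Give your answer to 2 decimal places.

By inclusion–exclusion:
Individual areas: |Parcel A| = 15, |Parcel B| = 12.
|Parcel A∩Parcel B|: x∈[2,4], y∈[1,3] → 2·2 = 4.
|Parcel A ∪ Parcel B| = 27 − 4 = 23.00.

23.00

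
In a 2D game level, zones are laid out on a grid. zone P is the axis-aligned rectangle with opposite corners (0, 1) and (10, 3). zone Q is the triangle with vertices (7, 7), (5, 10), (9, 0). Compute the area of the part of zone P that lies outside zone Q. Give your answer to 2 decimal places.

|zone P| = 20, |zone P∩zone Q| = 0.4571.
|zone P ∖ zone Q| = |zone P| − |zone P∩zone Q| = 20 − 0.4571 = 19.54.

19.54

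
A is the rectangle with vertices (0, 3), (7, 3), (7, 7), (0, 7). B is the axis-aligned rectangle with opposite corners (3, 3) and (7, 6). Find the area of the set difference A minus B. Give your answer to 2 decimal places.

|A∩B|: x∈[3,7], y∈[3,6] → 4·3 = 12.
|A| = 28.
|A ∖ B| = |A| − |A∩B| = 28 − 12 = 16.00.

16.00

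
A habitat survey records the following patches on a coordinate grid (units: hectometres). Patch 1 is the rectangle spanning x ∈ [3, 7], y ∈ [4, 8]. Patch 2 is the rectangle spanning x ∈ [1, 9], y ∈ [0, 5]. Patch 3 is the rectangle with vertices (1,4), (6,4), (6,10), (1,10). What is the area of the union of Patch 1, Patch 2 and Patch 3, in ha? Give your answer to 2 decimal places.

68.00

By inclusion–exclusion:
Individual areas: |Patch 1| = 16, |Patch 2| = 40, |Patch 3| = 30.
|Patch 1∩Patch 2|: x∈[3,7], y∈[4,5] → 4·1 = 4.
|Patch 1∩Patch 3|: x∈[3,6], y∈[4,8] → 3·4 = 12.
|Patch 2∩Patch 3|: x∈[1,6], y∈[4,5] → 5·1 = 5.
|Patch 1∩Patch 2∩Patch 3| = 3.
|Patch 1 ∪ Patch 2 ∪ Patch 3| = 86 − 21 + 3 = 68.00.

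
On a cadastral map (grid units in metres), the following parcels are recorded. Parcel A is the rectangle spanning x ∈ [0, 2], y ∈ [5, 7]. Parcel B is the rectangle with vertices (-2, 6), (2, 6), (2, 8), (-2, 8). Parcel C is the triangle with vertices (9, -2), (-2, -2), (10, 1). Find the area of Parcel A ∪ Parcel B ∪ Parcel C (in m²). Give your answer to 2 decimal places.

26.50

By inclusion–exclusion:
Individual areas: |Parcel A| = 4, |Parcel B| = 8, |Parcel C| = 16.5.
|Parcel A∩Parcel B|: x∈[0,2], y∈[6,7] → 2·1 = 2.
|Parcel A∩Parcel C| = 0.
|Parcel B∩Parcel C| = 0.
|Parcel A∩Parcel B∩Parcel C| = 0.
|Parcel A ∪ Parcel B ∪ Parcel C| = 28.5 − 2 + 0 = 26.50.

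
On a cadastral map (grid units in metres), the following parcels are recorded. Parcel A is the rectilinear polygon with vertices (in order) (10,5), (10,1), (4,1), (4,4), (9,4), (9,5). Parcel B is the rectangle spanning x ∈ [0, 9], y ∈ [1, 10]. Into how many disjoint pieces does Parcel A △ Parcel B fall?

Parcel A △ Parcel B is a single connected region.

1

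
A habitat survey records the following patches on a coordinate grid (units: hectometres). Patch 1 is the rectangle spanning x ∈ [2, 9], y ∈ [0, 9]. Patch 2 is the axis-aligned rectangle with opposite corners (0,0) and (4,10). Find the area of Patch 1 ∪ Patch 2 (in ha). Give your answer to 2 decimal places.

By inclusion–exclusion:
Individual areas: |Patch 1| = 63, |Patch 2| = 40.
|Patch 1∩Patch 2|: x∈[2,4], y∈[0,9] → 2·9 = 18.
|Patch 1 ∪ Patch 2| = 103 − 18 = 85.00.

85.00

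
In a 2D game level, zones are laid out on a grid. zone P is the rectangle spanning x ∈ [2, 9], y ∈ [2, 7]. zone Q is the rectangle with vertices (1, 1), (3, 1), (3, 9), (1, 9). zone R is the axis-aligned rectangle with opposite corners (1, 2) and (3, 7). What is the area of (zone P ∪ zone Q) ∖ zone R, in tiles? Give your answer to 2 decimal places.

36.00

|zone P ∪ zone Q| = 46.
|(zone P ∪ zone Q) ∩ zone R| = 10.
|(zone P ∪ zone Q) ∖ zone R| = 46 − 10 = 36.00.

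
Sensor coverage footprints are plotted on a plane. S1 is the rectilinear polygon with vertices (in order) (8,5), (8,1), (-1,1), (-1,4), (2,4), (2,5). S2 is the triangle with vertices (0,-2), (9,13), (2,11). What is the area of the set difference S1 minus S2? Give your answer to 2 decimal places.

25.08

|S1| = 33, |S1∩S2| = 7.9231.
|S1 ∖ S2| = |S1| − |S1∩S2| = 33 − 7.9231 = 25.08.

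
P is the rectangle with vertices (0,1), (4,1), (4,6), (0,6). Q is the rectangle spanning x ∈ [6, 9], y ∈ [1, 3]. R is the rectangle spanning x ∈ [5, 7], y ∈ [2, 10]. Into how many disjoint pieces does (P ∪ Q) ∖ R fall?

2

(P ∪ Q) ∖ R splits into 2 disjoint pieces (area 20, area 5).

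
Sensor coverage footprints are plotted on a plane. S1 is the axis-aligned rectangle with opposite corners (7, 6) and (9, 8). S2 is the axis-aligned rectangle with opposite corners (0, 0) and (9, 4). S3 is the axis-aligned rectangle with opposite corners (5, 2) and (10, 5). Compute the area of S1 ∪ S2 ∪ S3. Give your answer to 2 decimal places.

By inclusion–exclusion:
Individual areas: |S1| = 4, |S2| = 36, |S3| = 15.
|S1∩S2| = 0 (no overlap).
|S1∩S3| = 0 (no overlap).
|S2∩S3|: x∈[5,9], y∈[2,4] → 4·2 = 8.
|S1∩S2∩S3| = 0.
|S1 ∪ S2 ∪ S3| = 55 − 8 + 0 = 47.00.

47.00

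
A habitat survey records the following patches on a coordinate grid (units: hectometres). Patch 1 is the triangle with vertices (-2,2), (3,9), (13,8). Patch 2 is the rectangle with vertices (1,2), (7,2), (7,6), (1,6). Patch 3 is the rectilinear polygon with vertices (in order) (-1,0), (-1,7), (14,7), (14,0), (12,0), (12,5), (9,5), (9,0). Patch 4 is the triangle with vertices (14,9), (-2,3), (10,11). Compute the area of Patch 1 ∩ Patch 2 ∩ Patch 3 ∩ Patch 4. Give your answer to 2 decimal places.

The intersection is the polygon with vertices (6,6), (1,4.125), (1,5), (2.5,6).
By the shoelace formula its area is 3.94.

3.94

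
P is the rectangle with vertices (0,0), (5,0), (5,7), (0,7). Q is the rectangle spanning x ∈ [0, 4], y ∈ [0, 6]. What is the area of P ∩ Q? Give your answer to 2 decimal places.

24.00

|P∩Q|: x∈[0,4], y∈[0,6] → 4·6 = 24.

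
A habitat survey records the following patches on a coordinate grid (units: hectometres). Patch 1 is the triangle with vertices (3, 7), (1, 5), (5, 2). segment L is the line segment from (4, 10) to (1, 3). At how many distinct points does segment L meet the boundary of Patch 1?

2

The segment meets the boundary at (1.649,4.514), (2.5,6.5).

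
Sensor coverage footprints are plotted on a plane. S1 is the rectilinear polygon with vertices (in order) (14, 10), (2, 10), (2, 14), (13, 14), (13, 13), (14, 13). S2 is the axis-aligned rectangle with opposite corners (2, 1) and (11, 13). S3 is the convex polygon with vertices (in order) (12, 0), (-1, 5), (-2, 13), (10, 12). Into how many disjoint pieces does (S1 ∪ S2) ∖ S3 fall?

2

(S1 ∪ S2) ∖ S3 splits into 2 disjoint pieces (area 29.3333, area 10.5308).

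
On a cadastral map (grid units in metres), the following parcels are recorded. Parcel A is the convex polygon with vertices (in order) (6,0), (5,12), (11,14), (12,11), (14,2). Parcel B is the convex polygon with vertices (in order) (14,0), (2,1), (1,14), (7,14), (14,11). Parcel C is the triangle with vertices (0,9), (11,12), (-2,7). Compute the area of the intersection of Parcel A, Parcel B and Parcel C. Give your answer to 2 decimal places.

1.91

The intersection is the polygon with vertices (5.133,10.4), (11,12), (5.186,9.764).
By the shoelace formula its area is 1.91.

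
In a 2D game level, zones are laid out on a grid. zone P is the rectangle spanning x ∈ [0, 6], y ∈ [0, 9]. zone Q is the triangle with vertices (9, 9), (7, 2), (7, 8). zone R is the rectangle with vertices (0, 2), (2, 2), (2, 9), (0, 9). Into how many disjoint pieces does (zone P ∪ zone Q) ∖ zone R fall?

(zone P ∪ zone Q) ∖ zone R splits into 2 disjoint pieces (area 40, area 6).

2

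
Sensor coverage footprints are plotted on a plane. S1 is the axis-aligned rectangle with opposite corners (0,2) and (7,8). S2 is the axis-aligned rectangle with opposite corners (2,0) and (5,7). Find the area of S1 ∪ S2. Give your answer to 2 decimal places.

By inclusion–exclusion:
Individual areas: |S1| = 42, |S2| = 21.
|S1∩S2|: x∈[2,5], y∈[2,7] → 3·5 = 15.
|S1 ∪ S2| = 63 − 15 = 48.00.

48.00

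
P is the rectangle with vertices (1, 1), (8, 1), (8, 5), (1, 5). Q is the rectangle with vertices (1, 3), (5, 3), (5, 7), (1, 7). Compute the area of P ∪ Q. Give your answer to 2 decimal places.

36.00

By inclusion–exclusion:
Individual areas: |P| = 28, |Q| = 16.
|P∩Q|: x∈[1,5], y∈[3,5] → 4·2 = 8.
|P ∪ Q| = 44 − 8 = 36.00.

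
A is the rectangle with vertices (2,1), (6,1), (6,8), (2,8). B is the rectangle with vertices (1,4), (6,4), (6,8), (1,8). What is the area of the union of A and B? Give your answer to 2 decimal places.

By inclusion–exclusion:
Individual areas: |A| = 28, |B| = 20.
|A∩B|: x∈[2,6], y∈[4,8] → 4·4 = 16.
|A ∪ B| = 48 − 16 = 32.00.

32.00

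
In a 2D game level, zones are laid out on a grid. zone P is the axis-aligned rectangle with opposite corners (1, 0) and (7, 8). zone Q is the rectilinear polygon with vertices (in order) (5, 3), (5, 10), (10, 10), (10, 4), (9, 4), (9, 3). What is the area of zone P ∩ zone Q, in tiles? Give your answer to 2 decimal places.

10.00

The intersection is the polygon with vertices (7,8), (7,3), (5,3), (5,8).
By the shoelace formula its area is 10.00.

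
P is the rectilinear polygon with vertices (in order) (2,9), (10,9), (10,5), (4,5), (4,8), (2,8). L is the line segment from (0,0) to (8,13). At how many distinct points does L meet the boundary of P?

The segment meets the boundary at (5.538,9), (4,6.5).

2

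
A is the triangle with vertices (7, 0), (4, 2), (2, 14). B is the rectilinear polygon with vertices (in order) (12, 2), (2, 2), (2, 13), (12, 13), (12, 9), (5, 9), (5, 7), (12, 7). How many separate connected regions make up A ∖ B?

A ∖ B splits into 2 disjoint pieces (area 2.2857, area 0.0952).

2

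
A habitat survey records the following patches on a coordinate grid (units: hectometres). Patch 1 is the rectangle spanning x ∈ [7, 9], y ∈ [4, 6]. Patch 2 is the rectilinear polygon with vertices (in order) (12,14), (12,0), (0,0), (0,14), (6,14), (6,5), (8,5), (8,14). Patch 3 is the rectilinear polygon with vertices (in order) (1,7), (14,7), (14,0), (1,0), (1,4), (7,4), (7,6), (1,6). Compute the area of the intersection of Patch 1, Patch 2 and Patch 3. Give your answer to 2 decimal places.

3.00

The intersection is the polygon with vertices (9,4), (7,4), (7,5), (8,5), (8,6), (9,6).
By the shoelace formula its area is 3.00.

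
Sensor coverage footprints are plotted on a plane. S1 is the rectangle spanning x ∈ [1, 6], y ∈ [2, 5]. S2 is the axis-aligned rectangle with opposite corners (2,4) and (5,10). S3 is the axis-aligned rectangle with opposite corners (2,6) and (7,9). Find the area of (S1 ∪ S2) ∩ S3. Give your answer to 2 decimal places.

9.00

The region (S1 ∪ S2) ∩ S3 is the polygon with vertices (2,9), (5,9), (5,6), (2,6).
By the shoelace formula its area is 9.00.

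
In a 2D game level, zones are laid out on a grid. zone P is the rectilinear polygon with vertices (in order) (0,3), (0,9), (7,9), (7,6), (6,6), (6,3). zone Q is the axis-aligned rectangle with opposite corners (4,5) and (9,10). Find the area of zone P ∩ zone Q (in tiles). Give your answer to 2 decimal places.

The intersection is the polygon with vertices (7,9), (7,6), (6,6), (6,5), (4,5), (4,9).
By the shoelace formula its area is 11.00.

11.00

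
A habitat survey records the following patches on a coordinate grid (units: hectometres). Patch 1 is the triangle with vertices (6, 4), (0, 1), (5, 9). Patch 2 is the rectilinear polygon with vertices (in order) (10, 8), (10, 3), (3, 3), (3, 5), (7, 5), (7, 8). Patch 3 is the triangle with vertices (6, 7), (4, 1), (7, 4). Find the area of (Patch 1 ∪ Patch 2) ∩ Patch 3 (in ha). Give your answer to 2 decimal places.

3.54

The region (Patch 1 ∪ Patch 2) ∩ Patch 3 is the polygon with vertices (5.8,5), (6.667,5), (7,4), (6,3), (4.667,3), (5.625,5.875).
By the shoelace formula its area is 3.54.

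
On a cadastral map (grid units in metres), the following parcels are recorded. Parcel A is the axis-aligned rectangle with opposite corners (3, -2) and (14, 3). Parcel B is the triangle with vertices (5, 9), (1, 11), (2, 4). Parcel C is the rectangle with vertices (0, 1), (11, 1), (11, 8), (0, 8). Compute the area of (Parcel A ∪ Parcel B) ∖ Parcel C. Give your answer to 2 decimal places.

|Parcel A ∪ Parcel B| = 68.
|(Parcel A ∪ Parcel B) ∩ Parcel C| = 21.9429.
|(Parcel A ∪ Parcel B) ∖ Parcel C| = 68 − 21.9429 = 46.06.

46.06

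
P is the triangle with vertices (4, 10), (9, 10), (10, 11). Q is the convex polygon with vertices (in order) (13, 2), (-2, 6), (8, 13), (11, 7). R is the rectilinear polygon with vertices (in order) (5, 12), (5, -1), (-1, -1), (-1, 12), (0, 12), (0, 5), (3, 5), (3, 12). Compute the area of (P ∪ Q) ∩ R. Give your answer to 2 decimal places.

|P ∪ Q| = 74.2564.
|(P ∪ Q) ∩ R| = 13.26.

13.26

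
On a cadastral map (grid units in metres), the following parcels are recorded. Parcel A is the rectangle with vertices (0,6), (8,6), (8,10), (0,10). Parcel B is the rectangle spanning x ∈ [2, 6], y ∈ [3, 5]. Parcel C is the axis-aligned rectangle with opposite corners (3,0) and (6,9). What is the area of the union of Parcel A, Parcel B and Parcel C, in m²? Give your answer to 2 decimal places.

By inclusion–exclusion:
Individual areas: |Parcel A| = 32, |Parcel B| = 8, |Parcel C| = 27.
|Parcel A∩Parcel B| = 0 (no overlap).
|Parcel A∩Parcel C|: x∈[3,6], y∈[6,9] → 3·3 = 9.
|Parcel B∩Parcel C|: x∈[3,6], y∈[3,5] → 3·2 = 6.
|Parcel A∩Parcel B∩Parcel C| = 0.
|Parcel A ∪ Parcel B ∪ Parcel C| = 67 − 15 + 0 = 52.00.

52.00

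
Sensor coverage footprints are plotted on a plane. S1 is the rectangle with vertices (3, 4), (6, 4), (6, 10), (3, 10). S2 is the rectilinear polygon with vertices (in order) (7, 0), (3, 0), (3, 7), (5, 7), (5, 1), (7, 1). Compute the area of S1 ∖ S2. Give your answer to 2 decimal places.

12.00

|S1| = 18, |S1∩S2| = 6.
|S1 ∖ S2| = |S1| − |S1∩S2| = 18 − 6 = 12.00.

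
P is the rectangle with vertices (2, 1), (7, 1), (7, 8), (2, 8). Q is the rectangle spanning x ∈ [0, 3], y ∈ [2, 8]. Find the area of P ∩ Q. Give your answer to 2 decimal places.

|P∩Q|: x∈[2,3], y∈[2,8] → 1·6 = 6.

6.00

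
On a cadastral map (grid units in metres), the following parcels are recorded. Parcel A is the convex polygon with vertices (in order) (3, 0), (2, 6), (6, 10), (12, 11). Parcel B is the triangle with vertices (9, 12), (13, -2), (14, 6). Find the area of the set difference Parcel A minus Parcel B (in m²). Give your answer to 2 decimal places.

|Parcel A| = 42.5, |Parcel A∩Parcel B| = 1.6732.
|Parcel A ∖ Parcel B| = |Parcel A| − |Parcel A∩Parcel B| = 42.5 − 1.6732 = 40.83.

40.83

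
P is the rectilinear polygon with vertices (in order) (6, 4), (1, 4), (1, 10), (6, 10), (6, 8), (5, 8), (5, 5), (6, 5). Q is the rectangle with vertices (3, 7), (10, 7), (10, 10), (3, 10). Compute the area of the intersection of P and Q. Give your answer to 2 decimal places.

8.00

The intersection is the polygon with vertices (6,10), (6,8), (5,8), (5,7), (3,7), (3,10).
By the shoelace formula its area is 8.00.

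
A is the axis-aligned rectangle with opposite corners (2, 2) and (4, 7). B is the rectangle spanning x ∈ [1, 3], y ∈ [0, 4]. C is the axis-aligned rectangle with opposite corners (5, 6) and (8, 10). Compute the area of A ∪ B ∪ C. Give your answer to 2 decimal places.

By inclusion–exclusion:
Individual areas: |A| = 10, |B| = 8, |C| = 12.
|A∩B|: x∈[2,3], y∈[2,4] → 1·2 = 2.
|A∩C| = 0 (no overlap).
|B∩C| = 0 (no overlap).
|A∩B∩C| = 0.
|A ∪ B ∪ C| = 30 − 2 + 0 = 28.00.

28.00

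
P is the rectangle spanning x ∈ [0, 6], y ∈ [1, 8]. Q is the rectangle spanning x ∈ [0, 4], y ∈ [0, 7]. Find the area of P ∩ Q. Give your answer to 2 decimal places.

24.00

|P∩Q|: x∈[0,4], y∈[1,7] → 4·6 = 24.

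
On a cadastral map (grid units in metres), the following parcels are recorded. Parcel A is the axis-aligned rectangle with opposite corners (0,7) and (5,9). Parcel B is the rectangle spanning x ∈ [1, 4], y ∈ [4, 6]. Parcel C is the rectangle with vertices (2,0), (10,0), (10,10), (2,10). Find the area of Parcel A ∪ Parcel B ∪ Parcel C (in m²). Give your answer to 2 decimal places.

By inclusion–exclusion:
Individual areas: |Parcel A| = 10, |Parcel B| = 6, |Parcel C| = 80.
|Parcel A∩Parcel B| = 0 (no overlap).
|Parcel A∩Parcel C|: x∈[2,5], y∈[7,9] → 3·2 = 6.
|Parcel B∩Parcel C|: x∈[2,4], y∈[4,6] → 2·2 = 4.
|Parcel A∩Parcel B∩Parcel C| = 0.
|Parcel A ∪ Parcel B ∪ Parcel C| = 96 − 10 + 0 = 86.00.

86.00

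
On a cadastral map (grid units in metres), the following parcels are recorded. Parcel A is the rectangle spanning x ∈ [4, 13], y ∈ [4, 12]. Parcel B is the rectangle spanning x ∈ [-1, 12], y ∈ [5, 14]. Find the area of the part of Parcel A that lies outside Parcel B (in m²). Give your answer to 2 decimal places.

|Parcel A∩Parcel B|: x∈[4,12], y∈[5,12] → 8·7 = 56.
|Parcel A| = 72.
|Parcel A ∖ Parcel B| = |Parcel A| − |Parcel A∩Parcel B| = 72 − 56 = 16.00.

16.00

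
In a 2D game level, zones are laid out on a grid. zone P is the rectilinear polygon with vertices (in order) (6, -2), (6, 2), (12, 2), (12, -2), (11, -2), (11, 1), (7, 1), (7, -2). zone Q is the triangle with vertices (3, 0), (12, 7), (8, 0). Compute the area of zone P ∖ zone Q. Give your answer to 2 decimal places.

|zone P| = 12, |zone P∩zone Q| = 3.8571.
|zone P ∖ zone Q| = |zone P| − |zone P∩zone Q| = 12 − 3.8571 = 8.14.

8.14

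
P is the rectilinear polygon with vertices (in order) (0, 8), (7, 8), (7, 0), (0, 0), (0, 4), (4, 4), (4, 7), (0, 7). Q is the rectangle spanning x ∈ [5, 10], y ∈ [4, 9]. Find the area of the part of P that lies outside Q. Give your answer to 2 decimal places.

36.00

|P| = 44, |P∩Q| = 8.
|P ∖ Q| = |P| − |P∩Q| = 44 − 8 = 36.00.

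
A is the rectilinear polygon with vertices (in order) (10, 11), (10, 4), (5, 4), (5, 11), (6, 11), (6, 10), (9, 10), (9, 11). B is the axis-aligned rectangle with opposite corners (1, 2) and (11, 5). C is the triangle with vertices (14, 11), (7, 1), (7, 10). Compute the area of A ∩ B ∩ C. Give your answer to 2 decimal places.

The intersection is the polygon with vertices (7,4), (7,5), (9.8,5), (9.1,4).
By the shoelace formula its area is 2.45.

2.45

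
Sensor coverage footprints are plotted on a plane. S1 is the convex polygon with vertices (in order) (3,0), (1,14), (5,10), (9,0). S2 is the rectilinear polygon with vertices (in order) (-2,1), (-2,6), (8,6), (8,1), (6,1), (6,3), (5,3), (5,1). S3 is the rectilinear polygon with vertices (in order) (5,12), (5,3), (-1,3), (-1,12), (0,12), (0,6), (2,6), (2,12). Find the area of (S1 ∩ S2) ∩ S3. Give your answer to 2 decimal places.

7.93

The region (S1 ∩ S2) ∩ S3 is the polygon with vertices (5,6), (5,3), (2.571,3), (2.143,6).
By the shoelace formula its area is 7.93.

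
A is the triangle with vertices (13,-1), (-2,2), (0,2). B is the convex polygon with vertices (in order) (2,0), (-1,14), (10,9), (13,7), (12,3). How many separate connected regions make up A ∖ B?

A ∖ B splits into 2 disjoint pieces (area 1.0719, area 1.0329).

2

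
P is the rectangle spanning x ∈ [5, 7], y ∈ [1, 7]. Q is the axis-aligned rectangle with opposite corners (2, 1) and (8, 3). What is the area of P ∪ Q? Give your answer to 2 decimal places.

20.00

By inclusion–exclusion:
Individual areas: |P| = 12, |Q| = 12.
|P∩Q|: x∈[5,7], y∈[1,3] → 2·2 = 4.
|P ∪ Q| = 24 − 4 = 20.00.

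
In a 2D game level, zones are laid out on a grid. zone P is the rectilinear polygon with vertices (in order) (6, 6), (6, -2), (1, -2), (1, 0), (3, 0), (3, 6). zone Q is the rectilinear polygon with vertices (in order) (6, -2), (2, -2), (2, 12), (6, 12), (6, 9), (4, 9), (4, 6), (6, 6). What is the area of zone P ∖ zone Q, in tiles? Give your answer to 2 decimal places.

|zone P| = 28, |zone P∩zone Q| = 26.
|zone P ∖ zone Q| = |zone P| − |zone P∩zone Q| = 28 − 26 = 2.00.

2.00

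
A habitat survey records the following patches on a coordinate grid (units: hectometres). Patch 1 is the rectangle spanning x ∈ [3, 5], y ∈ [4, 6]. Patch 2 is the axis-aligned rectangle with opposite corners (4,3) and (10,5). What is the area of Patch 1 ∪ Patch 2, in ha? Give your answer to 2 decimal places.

15.00

By inclusion–exclusion:
Individual areas: |Patch 1| = 4, |Patch 2| = 12.
|Patch 1∩Patch 2|: x∈[4,5], y∈[4,5] → 1·1 = 1.
|Patch 1 ∪ Patch 2| = 16 − 1 = 15.00.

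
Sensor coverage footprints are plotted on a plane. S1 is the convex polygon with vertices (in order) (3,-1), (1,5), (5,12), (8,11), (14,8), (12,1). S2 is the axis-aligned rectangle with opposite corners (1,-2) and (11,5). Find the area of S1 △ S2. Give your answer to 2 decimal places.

88.72

|S1| = 112.5, |S2| = 70, |S1∩S2| = 46.8889.
|S1 △ S2| = |S1| + |S2| − 2·|S1∩S2| = 112.5 + 70 − 93.7778 = 88.72.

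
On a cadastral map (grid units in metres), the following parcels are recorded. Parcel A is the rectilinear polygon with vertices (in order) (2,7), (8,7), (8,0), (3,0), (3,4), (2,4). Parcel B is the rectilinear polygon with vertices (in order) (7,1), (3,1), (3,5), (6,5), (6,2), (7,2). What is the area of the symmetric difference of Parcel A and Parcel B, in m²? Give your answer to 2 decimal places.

|Parcel A| = 38, |Parcel B| = 13, |Parcel A∩Parcel B| = 13.
|Parcel A △ Parcel B| = |Parcel A| + |Parcel B| − 2·|Parcel A∩Parcel B| = 38 + 13 − 26 = 25.00.

25.00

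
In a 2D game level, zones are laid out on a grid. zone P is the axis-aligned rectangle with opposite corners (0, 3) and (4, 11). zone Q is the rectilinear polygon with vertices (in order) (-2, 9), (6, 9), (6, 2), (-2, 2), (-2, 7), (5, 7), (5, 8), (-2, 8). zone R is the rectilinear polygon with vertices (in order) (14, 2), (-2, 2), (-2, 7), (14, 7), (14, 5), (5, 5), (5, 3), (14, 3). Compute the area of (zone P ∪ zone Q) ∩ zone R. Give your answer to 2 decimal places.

38.00

|zone P ∪ zone Q| = 61.
|(zone P ∪ zone Q) ∩ zone R| = 38.00.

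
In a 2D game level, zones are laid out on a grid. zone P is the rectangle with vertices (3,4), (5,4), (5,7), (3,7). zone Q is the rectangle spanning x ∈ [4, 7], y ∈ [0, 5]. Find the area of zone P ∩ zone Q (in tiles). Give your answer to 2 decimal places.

|zone P∩zone Q|: x∈[4,5], y∈[4,5] → 1·1 = 1.

1.00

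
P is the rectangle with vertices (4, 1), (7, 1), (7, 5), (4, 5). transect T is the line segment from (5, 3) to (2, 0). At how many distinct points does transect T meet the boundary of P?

1

The segment meets the boundary at (4,2).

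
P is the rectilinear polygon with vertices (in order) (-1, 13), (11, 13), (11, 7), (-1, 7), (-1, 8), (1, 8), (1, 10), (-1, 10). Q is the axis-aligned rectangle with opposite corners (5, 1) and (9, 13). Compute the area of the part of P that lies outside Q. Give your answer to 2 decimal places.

|P| = 68, |P∩Q| = 24.
|P ∖ Q| = |P| − |P∩Q| = 68 − 24 = 44.00.

44.00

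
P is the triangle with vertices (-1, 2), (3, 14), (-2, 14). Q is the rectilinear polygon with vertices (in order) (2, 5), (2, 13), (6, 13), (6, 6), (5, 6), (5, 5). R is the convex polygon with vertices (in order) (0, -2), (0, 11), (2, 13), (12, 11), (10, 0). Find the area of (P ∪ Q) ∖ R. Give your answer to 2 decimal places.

|P ∪ Q| = 60.3333.
|(P ∪ Q) ∩ R| = 37.4.
|(P ∪ Q) ∖ R| = 60.3333 − 37.4 = 22.93.

22.93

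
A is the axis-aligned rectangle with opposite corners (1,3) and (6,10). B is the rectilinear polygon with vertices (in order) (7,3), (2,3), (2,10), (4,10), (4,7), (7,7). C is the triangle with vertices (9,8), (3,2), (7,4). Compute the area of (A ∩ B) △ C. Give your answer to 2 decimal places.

|A ∩ B| = 22.
|(A ∩ B) ∩ C| = 1.75.
|(A ∩ B) △ C| = 22 + 6 − 3.5 = 24.50.

24.50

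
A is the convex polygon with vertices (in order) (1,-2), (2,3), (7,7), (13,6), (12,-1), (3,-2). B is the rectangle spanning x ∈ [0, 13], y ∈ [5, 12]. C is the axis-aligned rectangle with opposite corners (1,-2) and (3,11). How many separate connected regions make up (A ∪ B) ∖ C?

1

(A ∪ B) ∖ C is a single connected region.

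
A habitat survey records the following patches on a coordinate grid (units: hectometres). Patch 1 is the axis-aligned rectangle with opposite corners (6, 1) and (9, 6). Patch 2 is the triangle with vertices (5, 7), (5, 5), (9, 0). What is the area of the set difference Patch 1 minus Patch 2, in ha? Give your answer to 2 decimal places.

12.86

|Patch 1| = 15, |Patch 1∩Patch 2| = 2.1357.
|Patch 1 ∖ Patch 2| = |Patch 1| − |Patch 1∩Patch 2| = 15 − 2.1357 = 12.86.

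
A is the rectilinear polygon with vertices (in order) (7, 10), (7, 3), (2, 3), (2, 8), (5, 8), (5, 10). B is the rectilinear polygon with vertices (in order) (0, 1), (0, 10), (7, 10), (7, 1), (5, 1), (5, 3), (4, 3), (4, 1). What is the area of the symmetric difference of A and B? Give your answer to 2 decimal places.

32.00

|A| = 29, |B| = 61, |A∩B| = 29.
|A △ B| = |A| + |B| − 2·|A∩B| = 29 + 61 − 58 = 32.00.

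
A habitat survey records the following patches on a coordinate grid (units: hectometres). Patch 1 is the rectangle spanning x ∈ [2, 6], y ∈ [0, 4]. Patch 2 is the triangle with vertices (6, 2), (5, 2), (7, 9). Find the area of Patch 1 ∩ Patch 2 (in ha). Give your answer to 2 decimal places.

1.43

The intersection is the polygon with vertices (6,4), (6,2), (5,2), (5.571,4).
By the shoelace formula its area is 1.43.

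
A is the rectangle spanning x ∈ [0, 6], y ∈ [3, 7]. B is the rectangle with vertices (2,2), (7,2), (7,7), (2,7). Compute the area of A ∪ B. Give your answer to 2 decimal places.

33.00

By inclusion–exclusion:
Individual areas: |A| = 24, |B| = 25.
|A∩B|: x∈[2,6], y∈[3,7] → 4·4 = 16.
|A ∪ B| = 49 − 16 = 33.00.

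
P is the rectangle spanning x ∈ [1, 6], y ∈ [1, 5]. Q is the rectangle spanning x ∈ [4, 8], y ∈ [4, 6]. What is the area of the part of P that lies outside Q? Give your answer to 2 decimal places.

18.00

|P∩Q|: x∈[4,6], y∈[4,5] → 2·1 = 2.
|P| = 20.
|P ∖ Q| = |P| − |P∩Q| = 20 − 2 = 18.00.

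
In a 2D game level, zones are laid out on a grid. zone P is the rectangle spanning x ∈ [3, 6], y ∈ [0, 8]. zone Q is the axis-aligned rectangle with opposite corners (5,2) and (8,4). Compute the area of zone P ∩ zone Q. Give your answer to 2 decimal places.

|zone P∩zone Q|: x∈[5,6], y∈[2,4] → 1·2 = 2.

2.00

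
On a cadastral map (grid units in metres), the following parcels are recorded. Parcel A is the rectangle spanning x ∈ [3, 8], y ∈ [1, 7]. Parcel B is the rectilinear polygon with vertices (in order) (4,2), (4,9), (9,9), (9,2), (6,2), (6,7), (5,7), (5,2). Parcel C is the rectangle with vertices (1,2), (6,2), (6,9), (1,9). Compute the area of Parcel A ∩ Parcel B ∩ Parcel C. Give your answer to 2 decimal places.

5.00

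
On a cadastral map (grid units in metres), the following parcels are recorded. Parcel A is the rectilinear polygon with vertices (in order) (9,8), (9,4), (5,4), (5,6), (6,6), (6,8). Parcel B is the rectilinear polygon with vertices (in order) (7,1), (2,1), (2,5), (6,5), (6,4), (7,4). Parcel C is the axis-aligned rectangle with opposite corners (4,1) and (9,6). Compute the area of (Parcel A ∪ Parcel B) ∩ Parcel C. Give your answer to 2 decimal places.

18.00

|Parcel A ∪ Parcel B| = 32.
|(Parcel A ∪ Parcel B) ∩ Parcel C| = 18.00.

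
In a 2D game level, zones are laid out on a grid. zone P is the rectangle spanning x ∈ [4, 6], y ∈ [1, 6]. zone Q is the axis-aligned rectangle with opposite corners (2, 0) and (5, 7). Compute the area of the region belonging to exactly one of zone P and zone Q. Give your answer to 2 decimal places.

21.00

|zone P∩zone Q|: x∈[4,5], y∈[1,6] → 1·5 = 5.
|zone P △ zone Q| = |zone P| + |zone Q| − 2·|zone P∩zone Q| = 10 + 21 − 10 = 21.00.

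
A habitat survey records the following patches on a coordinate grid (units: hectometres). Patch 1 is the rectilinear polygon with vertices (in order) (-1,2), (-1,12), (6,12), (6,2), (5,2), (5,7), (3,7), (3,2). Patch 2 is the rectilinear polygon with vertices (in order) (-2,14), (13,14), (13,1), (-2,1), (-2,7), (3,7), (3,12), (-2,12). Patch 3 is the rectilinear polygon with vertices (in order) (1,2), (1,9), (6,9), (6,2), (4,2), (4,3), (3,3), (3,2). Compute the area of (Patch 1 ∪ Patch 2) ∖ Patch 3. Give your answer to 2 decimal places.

156.00

|Patch 1 ∪ Patch 2| = 190.
|(Patch 1 ∪ Patch 2) ∩ Patch 3| = 34.
|(Patch 1 ∪ Patch 2) ∖ Patch 3| = 190 − 34 = 156.00.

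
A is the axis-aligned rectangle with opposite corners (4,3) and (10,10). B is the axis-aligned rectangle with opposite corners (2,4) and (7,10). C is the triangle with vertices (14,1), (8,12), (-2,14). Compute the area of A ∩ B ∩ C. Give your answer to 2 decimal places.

6.28

The intersection is the polygon with vertices (7,6.688), (4,9.125), (4,10), (7,10).
By the shoelace formula its area is 6.28.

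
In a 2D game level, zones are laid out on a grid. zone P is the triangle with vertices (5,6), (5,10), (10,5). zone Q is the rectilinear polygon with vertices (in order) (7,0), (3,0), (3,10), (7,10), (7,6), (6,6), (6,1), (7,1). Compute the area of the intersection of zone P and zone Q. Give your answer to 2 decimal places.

The intersection is the polygon with vertices (5,10), (7,8), (7,6), (6,6), (6,5.8), (5,6).
By the shoelace formula its area is 6.10.

6.10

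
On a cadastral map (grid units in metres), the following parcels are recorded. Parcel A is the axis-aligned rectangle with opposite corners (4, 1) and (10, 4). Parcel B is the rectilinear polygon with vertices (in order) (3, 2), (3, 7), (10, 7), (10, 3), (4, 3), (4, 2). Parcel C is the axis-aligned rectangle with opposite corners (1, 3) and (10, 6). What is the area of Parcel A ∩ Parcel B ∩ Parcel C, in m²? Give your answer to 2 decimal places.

The intersection is the polygon with vertices (4,3), (4,4), (10,4), (10,3).
By the shoelace formula its area is 6.00.

6.00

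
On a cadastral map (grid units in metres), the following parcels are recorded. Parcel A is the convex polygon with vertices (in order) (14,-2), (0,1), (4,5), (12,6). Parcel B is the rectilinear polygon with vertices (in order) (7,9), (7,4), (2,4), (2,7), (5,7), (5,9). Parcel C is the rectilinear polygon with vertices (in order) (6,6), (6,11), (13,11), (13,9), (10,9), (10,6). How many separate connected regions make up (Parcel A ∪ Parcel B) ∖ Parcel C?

1

(Parcel A ∪ Parcel B) ∖ Parcel C is a single connected region.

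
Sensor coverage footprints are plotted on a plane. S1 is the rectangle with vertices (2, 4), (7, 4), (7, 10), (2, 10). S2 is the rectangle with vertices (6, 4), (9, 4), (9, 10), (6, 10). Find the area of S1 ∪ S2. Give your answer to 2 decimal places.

42.00

By inclusion–exclusion:
Individual areas: |S1| = 30, |S2| = 18.
|S1∩S2|: x∈[6,7], y∈[4,10] → 1·6 = 6.
|S1 ∪ S2| = 48 − 6 = 42.00.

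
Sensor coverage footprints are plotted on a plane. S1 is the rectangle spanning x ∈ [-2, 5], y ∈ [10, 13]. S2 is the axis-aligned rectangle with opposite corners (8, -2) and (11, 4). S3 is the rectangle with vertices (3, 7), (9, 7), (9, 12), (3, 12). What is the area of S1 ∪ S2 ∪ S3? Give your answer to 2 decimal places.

By inclusion–exclusion:
Individual areas: |S1| = 21, |S2| = 18, |S3| = 30.
|S1∩S2| = 0 (no overlap).
|S1∩S3|: x∈[3,5], y∈[10,12] → 2·2 = 4.
|S2∩S3| = 0 (no overlap).
|S1∩S2∩S3| = 0.
|S1 ∪ S2 ∪ S3| = 69 − 4 + 0 = 65.00.

65.00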